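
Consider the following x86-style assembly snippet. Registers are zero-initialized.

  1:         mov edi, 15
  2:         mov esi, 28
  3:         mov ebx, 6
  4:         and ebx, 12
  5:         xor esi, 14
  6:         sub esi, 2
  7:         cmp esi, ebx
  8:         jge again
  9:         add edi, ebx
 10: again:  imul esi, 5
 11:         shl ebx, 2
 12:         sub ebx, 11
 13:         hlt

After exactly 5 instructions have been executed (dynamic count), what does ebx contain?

after mov edi, 15: edi=15
after mov esi, 28: esi=28
after mov ebx, 6: ebx=6
after and ebx, 12: ebx=6&12=4
after xor esi, 14: esi=28^14=18
After step 5: ebx = 4.

4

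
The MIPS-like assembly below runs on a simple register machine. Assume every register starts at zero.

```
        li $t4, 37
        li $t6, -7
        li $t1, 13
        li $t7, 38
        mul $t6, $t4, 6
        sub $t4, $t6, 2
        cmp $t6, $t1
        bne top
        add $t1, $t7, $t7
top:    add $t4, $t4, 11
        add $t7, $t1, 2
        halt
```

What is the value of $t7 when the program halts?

li $t4, 37 → $t4=37
li $t6, -7 → $t6=-7
li $t1, 13 → $t1=13
li $t7, 38 → $t7=38
mul $t6, $t4, 6 → $t6=37*6=222
sub $t4, $t6, 2 → $t4=222-2=220
cmp $t6, $t1  (cmp 222,13)
bne top: taken
add $t4, $t4, 11 → $t4=220+11=231
add $t7, $t1, 2 → $t7=13+2=15
halt.

15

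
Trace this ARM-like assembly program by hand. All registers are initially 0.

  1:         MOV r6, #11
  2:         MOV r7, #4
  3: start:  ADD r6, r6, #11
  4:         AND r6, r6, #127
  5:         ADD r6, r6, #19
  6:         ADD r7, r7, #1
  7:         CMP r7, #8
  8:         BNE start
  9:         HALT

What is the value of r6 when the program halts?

r6=11
r7=4
r6=11+11=22
r6=22&127=22
r6=22+19=41
r7=4+1=5
CMP r7, #8  (cmp 5,8)
BNE start: taken
r6=41+11=52
r6=52&127=52
r6=52+19=71
r7=5+1=6
CMP r7, #8  (cmp 6,8)
BNE start: taken
r6=71+11=82
r6=82&127=82
r6=82+19=101
r7=6+1=7
CMP r7, #8  (cmp 7,8)
BNE start: taken
r6=101+11=112
r6=112&127=112
r6=112+19=131
r7=7+1=8
CMP r7, #8  (cmp 8,8)
BNE start: not taken
halt.

131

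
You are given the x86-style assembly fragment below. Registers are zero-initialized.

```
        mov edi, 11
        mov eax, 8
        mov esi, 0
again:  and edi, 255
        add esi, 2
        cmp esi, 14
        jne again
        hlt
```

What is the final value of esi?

after mov edi, 11: edi=11
after mov eax, 8: eax=8
after mov esi, 0: esi=0
after and edi, 255: edi=11&255=11
after add esi, 2: esi=0+2=2
cmp esi, 14  (cmp 2,14)
jne again: taken
after and edi, 255: edi=11&255=11
after add esi, 2: esi=2+2=4
cmp esi, 14  (cmp 4,14)
jne again: taken
after and edi, 255: edi=11&255=11
after add esi, 2: esi=4+2=6
cmp esi, 14  (cmp 6,14)
jne again: taken
after and edi, 255: edi=11&255=11
after add esi, 2: esi=6+2=8
cmp esi, 14  (cmp 8,14)
jne again: taken
after and edi, 255: edi=11&255=11
after add esi, 2: esi=8+2=10
cmp esi, 14  (cmp 10,14)
jne again: taken
after and edi, 255: edi=11&255=11
after add esi, 2: esi=10+2=12
cmp esi, 14  (cmp 12,14)
jne again: taken
after and edi, 255: edi=11&255=11
after add esi, 2: esi=12+2=14
cmp esi, 14  (cmp 14,14)
jne again: not taken
halt.

14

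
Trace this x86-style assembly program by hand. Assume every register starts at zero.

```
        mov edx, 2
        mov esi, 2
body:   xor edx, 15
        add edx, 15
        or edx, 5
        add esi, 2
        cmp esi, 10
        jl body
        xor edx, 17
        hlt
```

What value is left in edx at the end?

after mov edx, 2: edx=2
after mov esi, 2: esi=2
after xor edx, 15: edx=2^15=13
after add edx, 15: edx=13+15=28
after or edx, 5: edx=28|5=29
after add esi, 2: esi=2+2=4
cmp esi, 10  (cmp 4,10)
jl body: taken
after xor edx, 15: edx=29^15=18
after add edx, 15: edx=18+15=33
after or edx, 5: edx=33|5=37
after add esi, 2: esi=4+2=6
cmp esi, 10  (cmp 6,10)
jl body: taken
after xor edx, 15: edx=37^15=42
after add edx, 15: edx=42+15=57
after or edx, 5: edx=57|5=61
after add esi, 2: esi=6+2=8
cmp esi, 10  (cmp 8,10)
jl body: taken
after xor edx, 15: edx=61^15=50
after add edx, 15: edx=50+15=65
after or edx, 5: edx=65|5=69
after add esi, 2: esi=8+2=10
cmp esi, 10  (cmp 10,10)
jl body: not taken
after xor edx, 17: edx=69^17=84
halt.

84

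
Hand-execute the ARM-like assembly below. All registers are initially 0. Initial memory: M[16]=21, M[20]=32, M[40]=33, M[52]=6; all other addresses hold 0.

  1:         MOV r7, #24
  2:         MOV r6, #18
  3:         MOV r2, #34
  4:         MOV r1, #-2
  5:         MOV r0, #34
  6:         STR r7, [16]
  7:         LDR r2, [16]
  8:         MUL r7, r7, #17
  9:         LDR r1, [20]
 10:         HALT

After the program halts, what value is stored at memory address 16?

r7=24
r6=18
r2=34
r1=-2
r0=34
STR r7, [16] → M[16]=24
r2=M[16]=24
r7=24*17=408
r1=M[20]=32
halt.

24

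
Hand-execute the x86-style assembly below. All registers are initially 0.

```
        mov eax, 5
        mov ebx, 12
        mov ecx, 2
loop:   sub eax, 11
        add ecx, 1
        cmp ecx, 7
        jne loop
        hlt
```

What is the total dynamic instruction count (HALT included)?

after mov eax, 5: eax=5
after mov ebx, 12: ebx=12
after mov ecx, 2: ecx=2
after sub eax, 11: eax=5-11=-6
after add ecx, 1: ecx=2+1=3
cmp ecx, 7  (cmp 3,7)
jne loop: taken
after sub eax, 11: eax=(-6)-11=-17
after add ecx, 1: ecx=3+1=4
cmp ecx, 7  (cmp 4,7)
jne loop: taken
after sub eax, 11: eax=(-17)-11=-28
after add ecx, 1: ecx=4+1=5
cmp ecx, 7  (cmp 5,7)
jne loop: taken
after sub eax, 11: eax=(-28)-11=-39
after add ecx, 1: ecx=5+1=6
cmp ecx, 7  (cmp 6,7)
jne loop: taken
after sub eax, 11: eax=(-39)-11=-50
after add ecx, 1: ecx=6+1=7
cmp ecx, 7  (cmp 7,7)
jne loop: not taken
halt.
Total executed instructions: 24.

24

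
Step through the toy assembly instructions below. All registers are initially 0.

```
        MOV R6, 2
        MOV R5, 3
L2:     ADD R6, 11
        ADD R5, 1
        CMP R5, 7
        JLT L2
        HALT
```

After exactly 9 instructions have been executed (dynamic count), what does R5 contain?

5

R6=2
R5=3
R6=2+11=13
R5=3+1=4
CMP R5, 7  (cmp 4,7)
JLT L2: taken
R6=13+11=24
R5=4+1=5
CMP R5, 7  (cmp 5,7)
After step 9: R5 = 5.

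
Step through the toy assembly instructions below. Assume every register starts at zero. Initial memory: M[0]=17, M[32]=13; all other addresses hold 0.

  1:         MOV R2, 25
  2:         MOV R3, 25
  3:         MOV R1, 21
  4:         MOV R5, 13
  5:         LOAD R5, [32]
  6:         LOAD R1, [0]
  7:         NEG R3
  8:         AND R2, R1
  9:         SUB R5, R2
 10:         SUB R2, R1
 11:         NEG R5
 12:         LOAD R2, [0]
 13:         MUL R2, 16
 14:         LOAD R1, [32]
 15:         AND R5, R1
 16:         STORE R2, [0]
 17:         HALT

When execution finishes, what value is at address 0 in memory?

272

MOV R2, 25 → R2=25
MOV R3, 25 → R3=25
MOV R1, 21 → R1=21
MOV R5, 13 → R5=13
LOAD R5, [32] → R5=M[32]=13
LOAD R1, [0] → R1=M[0]=17
NEG R3 → R3=-(25)=-25
AND R2, R1 → R2=25&17=17
SUB R5, R2 → R5=13-17=-4
SUB R2, R1 → R2=17-17=0
NEG R5 → R5=-(-4)=4
LOAD R2, [0] → R2=M[0]=17
MUL R2, 16 → R2=17*16=272
LOAD R1, [32] → R1=M[32]=13
AND R5, R1 → R5=4&13=4
STORE R2, [0] → M[0]=272
halt.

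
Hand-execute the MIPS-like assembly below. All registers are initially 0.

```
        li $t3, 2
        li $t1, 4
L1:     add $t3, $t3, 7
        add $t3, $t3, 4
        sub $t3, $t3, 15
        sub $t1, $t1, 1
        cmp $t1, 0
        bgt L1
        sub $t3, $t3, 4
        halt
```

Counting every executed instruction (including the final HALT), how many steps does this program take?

after li $t3, 2: $t3=2
after li $t1, 4: $t1=4
after add $t3, $t3, 7: $t3=2+7=9
after add $t3, $t3, 4: $t3=9+4=13
after sub $t3, $t3, 15: $t3=13-15=-2
after sub $t1, $t1, 1: $t1=4-1=3
cmp $t1, 0  (cmp 3,0)
bgt L1: taken
after add $t3, $t3, 7: $t3=(-2)+7=5
after add $t3, $t3, 4: $t3=5+4=9
after sub $t3, $t3, 15: $t3=9-15=-6
after sub $t1, $t1, 1: $t1=3-1=2
cmp $t1, 0  (cmp 2,0)
bgt L1: taken
after add $t3, $t3, 7: $t3=(-6)+7=1
after add $t3, $t3, 4: $t3=1+4=5
after sub $t3, $t3, 15: $t3=5-15=-10
after sub $t1, $t1, 1: $t1=2-1=1
cmp $t1, 0  (cmp 1,0)
bgt L1: taken
after add $t3, $t3, 7: $t3=(-10)+7=-3
after add $t3, $t3, 4: $t3=(-3)+4=1
after sub $t3, $t3, 15: $t3=1-15=-14
after sub $t1, $t1, 1: $t1=1-1=0
cmp $t1, 0  (cmp 0,0)
bgt L1: not taken
after sub $t3, $t3, 4: $t3=(-14)-4=-18
halt.
Total executed instructions: 28.

28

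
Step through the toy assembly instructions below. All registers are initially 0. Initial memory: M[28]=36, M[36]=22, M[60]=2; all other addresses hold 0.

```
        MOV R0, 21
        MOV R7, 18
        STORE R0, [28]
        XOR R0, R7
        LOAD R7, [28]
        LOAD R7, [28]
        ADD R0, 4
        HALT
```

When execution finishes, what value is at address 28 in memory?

21

R0=21
R7=18
STORE R0, [28] → M[28]=21
R0=21^18=7
R7=M[28]=21
R7=M[28]=21
R0=7+4=11
halt.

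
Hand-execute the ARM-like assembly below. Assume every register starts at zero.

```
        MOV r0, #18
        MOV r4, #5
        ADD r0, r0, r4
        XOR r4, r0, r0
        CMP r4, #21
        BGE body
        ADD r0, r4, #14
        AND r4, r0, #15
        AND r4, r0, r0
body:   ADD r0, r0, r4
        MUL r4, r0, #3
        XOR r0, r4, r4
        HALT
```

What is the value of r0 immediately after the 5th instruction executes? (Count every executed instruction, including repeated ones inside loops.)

MOV r0, #18 → r0=18
MOV r4, #5 → r4=5
ADD r0, r0, r4 → r0=18+5=23
XOR r4, r0, r0 → r4=23^23=0
CMP r4, #21  (cmp 0,21)
After step 5: r0 = 23.

23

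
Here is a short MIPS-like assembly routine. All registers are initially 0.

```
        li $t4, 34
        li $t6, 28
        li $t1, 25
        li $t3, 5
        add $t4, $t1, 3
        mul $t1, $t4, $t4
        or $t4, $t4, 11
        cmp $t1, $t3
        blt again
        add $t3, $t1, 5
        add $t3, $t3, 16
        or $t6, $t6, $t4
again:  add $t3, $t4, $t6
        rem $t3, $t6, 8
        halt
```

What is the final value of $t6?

$t4=34
$t6=28
$t1=25
$t3=5
$t4=25+3=28
$t1=28*28=784
$t4=28|11=31
cmp $t1, $t3  (cmp 784,5)
blt again: not taken
$t3=784+5=789
$t3=789+16=805
$t6=28|31=31
$t3=31+31=62
$t3=31%8=7
halt.

31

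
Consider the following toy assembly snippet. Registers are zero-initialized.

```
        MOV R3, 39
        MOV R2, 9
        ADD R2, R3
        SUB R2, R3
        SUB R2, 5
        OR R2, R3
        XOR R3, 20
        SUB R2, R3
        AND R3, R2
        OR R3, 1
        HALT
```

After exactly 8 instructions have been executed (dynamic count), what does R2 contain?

-12

after MOV R3, 39: R3=39
after MOV R2, 9: R2=9
after ADD R2, R3: R2=9+39=48
after SUB R2, R3: R2=48-39=9
after SUB R2, 5: R2=9-5=4
after OR R2, R3: R2=4|39=39
after XOR R3, 20: R3=39^20=51
after SUB R2, R3: R2=39-51=-12
After step 8: R2 = -12.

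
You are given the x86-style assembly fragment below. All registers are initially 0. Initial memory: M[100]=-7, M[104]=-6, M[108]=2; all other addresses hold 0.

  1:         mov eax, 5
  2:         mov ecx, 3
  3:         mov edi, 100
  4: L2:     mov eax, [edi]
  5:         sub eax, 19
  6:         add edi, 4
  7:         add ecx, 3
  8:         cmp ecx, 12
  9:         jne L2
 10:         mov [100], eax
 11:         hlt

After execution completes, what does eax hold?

after mov eax, 5: eax=5
after mov ecx, 3: ecx=3
after mov edi, 100: edi=100
after mov eax, [edi]: eax=M[100]=-7
after sub eax, 19: eax=(-7)-19=-26
after add edi, 4: edi=100+4=104
after add ecx, 3: ecx=3+3=6
cmp ecx, 12  (cmp 6,12)
jne L2: taken
after mov eax, [edi]: eax=M[104]=-6
after sub eax, 19: eax=(-6)-19=-25
after add edi, 4: edi=104+4=108
after add ecx, 3: ecx=6+3=9
cmp ecx, 12  (cmp 9,12)
jne L2: taken
after mov eax, [edi]: eax=M[108]=2
after sub eax, 19: eax=2-19=-17
after add edi, 4: edi=108+4=112
after add ecx, 3: ecx=9+3=12
cmp ecx, 12  (cmp 12,12)
jne L2: not taken
mov [100], eax → M[100]=-17
halt.

-17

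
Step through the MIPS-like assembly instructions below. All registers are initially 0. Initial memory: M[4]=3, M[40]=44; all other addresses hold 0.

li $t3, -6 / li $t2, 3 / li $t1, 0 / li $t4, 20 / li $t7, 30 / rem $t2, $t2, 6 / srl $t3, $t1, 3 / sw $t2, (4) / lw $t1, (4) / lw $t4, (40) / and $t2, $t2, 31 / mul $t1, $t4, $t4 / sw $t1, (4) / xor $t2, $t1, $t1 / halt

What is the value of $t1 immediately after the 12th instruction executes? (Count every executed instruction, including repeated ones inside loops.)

li $t3, -6 → $t3=-6
li $t2, 3 → $t2=3
li $t1, 0 → $t1=0
li $t4, 20 → $t4=20
li $t7, 30 → $t7=30
rem $t2, $t2, 6 → $t2=3%6=3
srl $t3, $t1, 3 → $t3=0>>3=0
sw $t2, (4) → M[4]=3
lw $t1, (4) → $t1=M[4]=3
lw $t4, (40) → $t4=M[40]=44
and $t2, $t2, 31 → $t2=3&31=3
mul $t1, $t4, $t4 → $t1=44*44=1936
After step 12: $t1 = 1936.

1936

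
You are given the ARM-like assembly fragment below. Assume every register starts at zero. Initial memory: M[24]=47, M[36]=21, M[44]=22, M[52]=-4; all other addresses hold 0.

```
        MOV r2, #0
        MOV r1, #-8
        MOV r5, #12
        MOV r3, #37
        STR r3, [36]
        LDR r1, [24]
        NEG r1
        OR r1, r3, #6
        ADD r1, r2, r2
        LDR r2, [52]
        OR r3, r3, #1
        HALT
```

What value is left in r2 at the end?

MOV r2, #0 → r2=0
MOV r1, #-8 → r1=-8
MOV r5, #12 → r5=12
MOV r3, #37 → r3=37
STR r3, [36] → M[36]=37
LDR r1, [24] → r1=M[24]=47
NEG r1 → r1=-(47)=-47
OR r1, r3, #6 → r1=37|6=39
ADD r1, r2, r2 → r1=0+0=0
LDR r2, [52] → r2=M[52]=-4
OR r3, r3, #1 → r3=37|1=37
halt.

-4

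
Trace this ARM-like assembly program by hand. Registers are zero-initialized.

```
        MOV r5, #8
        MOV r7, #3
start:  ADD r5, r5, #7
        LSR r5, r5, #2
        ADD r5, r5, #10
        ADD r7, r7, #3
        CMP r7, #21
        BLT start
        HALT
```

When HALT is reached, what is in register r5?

15

r5=8
r7=3
r5=8+7=15
r5=15>>2=3
r5=3+10=13
r7=3+3=6
CMP r7, #21  (cmp 6,21)
BLT start: taken
r5=13+7=20
r5=20>>2=5
r5=5+10=15
r7=6+3=9
CMP r7, #21  (cmp 9,21)
BLT start: taken
r5=15+7=22
r5=22>>2=5
r5=5+10=15
r7=9+3=12
CMP r7, #21  (cmp 12,21)
BLT start: taken
r5=15+7=22
r5=22>>2=5
r5=5+10=15
r7=12+3=15
CMP r7, #21  (cmp 15,21)
BLT start: taken
r5=15+7=22
r5=22>>2=5
r5=5+10=15
r7=15+3=18
CMP r7, #21  (cmp 18,21)
BLT start: taken
r5=15+7=22
r5=22>>2=5
r5=5+10=15
r7=18+3=21
CMP r7, #21  (cmp 21,21)
BLT start: not taken
halt.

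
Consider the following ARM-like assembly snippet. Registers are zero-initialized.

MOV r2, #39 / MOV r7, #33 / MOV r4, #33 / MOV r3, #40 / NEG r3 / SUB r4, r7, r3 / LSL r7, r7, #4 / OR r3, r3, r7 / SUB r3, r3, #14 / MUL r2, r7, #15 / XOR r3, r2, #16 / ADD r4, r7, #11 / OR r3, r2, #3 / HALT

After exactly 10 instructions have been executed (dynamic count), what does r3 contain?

-54

after MOV r2, #39: r2=39
after MOV r7, #33: r7=33
after MOV r4, #33: r4=33
after MOV r3, #40: r3=40
after NEG r3: r3=-(40)=-40
after SUB r4, r7, r3: r4=33-(-40)=73
after LSL r7, r7, #4: r7=33<<4=528
after OR r3, r3, r7: r3=(-40)|528=-40
after SUB r3, r3, #14: r3=(-40)-14=-54
after MUL r2, r7, #15: r2=528*15=7920
After step 10: r3 = -54.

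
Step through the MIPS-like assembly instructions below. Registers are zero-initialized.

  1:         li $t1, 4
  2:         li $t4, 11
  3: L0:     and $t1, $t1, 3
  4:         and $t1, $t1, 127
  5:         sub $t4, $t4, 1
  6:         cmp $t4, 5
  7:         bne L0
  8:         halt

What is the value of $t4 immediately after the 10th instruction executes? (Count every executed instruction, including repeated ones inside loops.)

li $t1, 4 → $t1=4
li $t4, 11 → $t4=11
and $t1, $t1, 3 → $t1=4&3=0
and $t1, $t1, 127 → $t1=0&127=0
sub $t4, $t4, 1 → $t4=11-1=10
cmp $t4, 5  (cmp 10,5)
bne L0: taken
and $t1, $t1, 3 → $t1=0&3=0
and $t1, $t1, 127 → $t1=0&127=0
sub $t4, $t4, 1 → $t4=10-1=9
After step 10: $t4 = 9.

9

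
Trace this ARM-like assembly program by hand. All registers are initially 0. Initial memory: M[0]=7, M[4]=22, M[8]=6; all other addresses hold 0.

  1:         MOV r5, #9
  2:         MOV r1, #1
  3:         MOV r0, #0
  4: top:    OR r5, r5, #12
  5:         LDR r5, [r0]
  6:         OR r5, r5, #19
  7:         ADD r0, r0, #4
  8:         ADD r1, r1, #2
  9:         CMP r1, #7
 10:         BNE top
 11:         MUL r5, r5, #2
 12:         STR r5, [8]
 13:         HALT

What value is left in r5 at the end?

after MOV r5, #9: r5=9
after MOV r1, #1: r1=1
after MOV r0, #0: r0=0
after OR r5, r5, #12: r5=9|12=13
after LDR r5, [r0]: r5=M[0]=7
after OR r5, r5, #19: r5=7|19=23
after ADD r0, r0, #4: r0=0+4=4
after ADD r1, r1, #2: r1=1+2=3
CMP r1, #7  (cmp 3,7)
BNE top: taken
after OR r5, r5, #12: r5=23|12=31
after LDR r5, [r0]: r5=M[4]=22
after OR r5, r5, #19: r5=22|19=23
after ADD r0, r0, #4: r0=4+4=8
after ADD r1, r1, #2: r1=3+2=5
CMP r1, #7  (cmp 5,7)
BNE top: taken
after OR r5, r5, #12: r5=23|12=31
after LDR r5, [r0]: r5=M[8]=6
after OR r5, r5, #19: r5=6|19=23
after ADD r0, r0, #4: r0=8+4=12
after ADD r1, r1, #2: r1=5+2=7
CMP r1, #7  (cmp 7,7)
BNE top: not taken
after MUL r5, r5, #2: r5=23*2=46
STR r5, [8] → M[8]=46
halt.

46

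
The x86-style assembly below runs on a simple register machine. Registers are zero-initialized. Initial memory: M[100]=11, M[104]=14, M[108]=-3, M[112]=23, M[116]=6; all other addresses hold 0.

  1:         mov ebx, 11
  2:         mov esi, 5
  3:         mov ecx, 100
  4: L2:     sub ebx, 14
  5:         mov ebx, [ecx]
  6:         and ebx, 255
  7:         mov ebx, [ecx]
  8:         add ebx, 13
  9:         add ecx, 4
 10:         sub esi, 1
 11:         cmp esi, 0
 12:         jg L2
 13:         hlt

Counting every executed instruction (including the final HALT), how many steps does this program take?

49

after mov ebx, 11: ebx=11
after mov esi, 5: esi=5
after mov ecx, 100: ecx=100
after sub ebx, 14: ebx=11-14=-3
after mov ebx, [ecx]: ebx=M[100]=11
after and ebx, 255: ebx=11&255=11
after mov ebx, [ecx]: ebx=M[100]=11
after add ebx, 13: ebx=11+13=24
after add ecx, 4: ecx=100+4=104
after sub esi, 1: esi=5-1=4
cmp esi, 0  (cmp 4,0)
jg L2: taken
after sub ebx, 14: ebx=24-14=10
after mov ebx, [ecx]: ebx=M[104]=14
after and ebx, 255: ebx=14&255=14
after mov ebx, [ecx]: ebx=M[104]=14
after add ebx, 13: ebx=14+13=27
after add ecx, 4: ecx=104+4=108
after sub esi, 1: esi=4-1=3
cmp esi, 0  (cmp 3,0)
jg L2: taken
after sub ebx, 14: ebx=27-14=13
after mov ebx, [ecx]: ebx=M[108]=-3
after and ebx, 255: ebx=(-3)&255=253
after mov ebx, [ecx]: ebx=M[108]=-3
after add ebx, 13: ebx=(-3)+13=10
after add ecx, 4: ecx=108+4=112
after sub esi, 1: esi=3-1=2
cmp esi, 0  (cmp 2,0)
jg L2: taken
after sub ebx, 14: ebx=10-14=-4
after mov ebx, [ecx]: ebx=M[112]=23
after and ebx, 255: ebx=23&255=23
after mov ebx, [ecx]: ebx=M[112]=23
after add ebx, 13: ebx=23+13=36
after add ecx, 4: ecx=112+4=116
after sub esi, 1: esi=2-1=1
cmp esi, 0  (cmp 1,0)
jg L2: taken
after sub ebx, 14: ebx=36-14=22
after mov ebx, [ecx]: ebx=M[116]=6
after and ebx, 255: ebx=6&255=6
after mov ebx, [ecx]: ebx=M[116]=6
after add ebx, 13: ebx=6+13=19
after add ecx, 4: ecx=116+4=120
after sub esi, 1: esi=1-1=0
cmp esi, 0  (cmp 0,0)
jg L2: not taken
halt.
Total executed instructions: 49.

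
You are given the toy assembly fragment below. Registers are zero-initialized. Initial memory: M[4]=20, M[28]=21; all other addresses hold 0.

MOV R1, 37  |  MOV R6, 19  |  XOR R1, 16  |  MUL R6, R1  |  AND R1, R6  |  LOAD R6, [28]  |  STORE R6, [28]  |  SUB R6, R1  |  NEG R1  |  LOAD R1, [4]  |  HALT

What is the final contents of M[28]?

21

R1=37
R6=19
R1=37^16=53
R6=19*53=1007
R1=53&1007=37
R6=M[28]=21
STORE R6, [28] → M[28]=21
R6=21-37=-16
R1=-(37)=-37
R1=M[4]=20
halt.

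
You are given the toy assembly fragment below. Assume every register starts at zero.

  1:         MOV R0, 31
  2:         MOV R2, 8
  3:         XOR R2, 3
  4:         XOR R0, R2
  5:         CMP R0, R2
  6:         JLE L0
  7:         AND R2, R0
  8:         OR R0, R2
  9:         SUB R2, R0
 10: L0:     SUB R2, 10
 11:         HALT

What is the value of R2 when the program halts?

R0=31
R2=8
R2=8^3=11
R0=31^11=20
CMP R0, R2  (cmp 20,11)
JLE L0: not taken
R2=11&20=0
R0=20|0=20
R2=0-20=-20
R2=(-20)-10=-30
halt.

-30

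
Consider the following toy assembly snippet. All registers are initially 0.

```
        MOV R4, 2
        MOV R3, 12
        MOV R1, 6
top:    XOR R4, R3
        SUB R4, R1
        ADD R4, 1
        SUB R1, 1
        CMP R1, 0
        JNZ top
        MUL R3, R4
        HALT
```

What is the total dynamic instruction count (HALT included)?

41

R4=2
R3=12
R1=6
R4=2^12=14
R4=14-6=8
R4=8+1=9
R1=6-1=5
CMP R1, 0  (cmp 5,0)
JNZ top: taken
R4=9^12=5
R4=5-5=0
R4=0+1=1
R1=5-1=4
CMP R1, 0  (cmp 4,0)
JNZ top: taken
R4=1^12=13
R4=13-4=9
R4=9+1=10
R1=4-1=3
CMP R1, 0  (cmp 3,0)
JNZ top: taken
R4=10^12=6
R4=6-3=3
R4=3+1=4
R1=3-1=2
CMP R1, 0  (cmp 2,0)
JNZ top: taken
R4=4^12=8
R4=8-2=6
R4=6+1=7
R1=2-1=1
CMP R1, 0  (cmp 1,0)
JNZ top: taken
R4=7^12=11
R4=11-1=10
R4=10+1=11
R1=1-1=0
CMP R1, 0  (cmp 0,0)
JNZ top: not taken
R3=12*11=132
halt.
Total executed instructions: 41.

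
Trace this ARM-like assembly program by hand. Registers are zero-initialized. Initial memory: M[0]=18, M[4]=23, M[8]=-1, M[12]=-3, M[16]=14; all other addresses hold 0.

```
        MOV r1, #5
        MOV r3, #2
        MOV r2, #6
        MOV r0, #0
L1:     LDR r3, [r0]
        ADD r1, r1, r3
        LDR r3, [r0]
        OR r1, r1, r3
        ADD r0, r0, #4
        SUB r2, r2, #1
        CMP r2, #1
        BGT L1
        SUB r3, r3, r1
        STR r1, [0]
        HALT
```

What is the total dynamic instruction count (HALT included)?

after MOV r1, #5: r1=5
after MOV r3, #2: r3=2
after MOV r2, #6: r2=6
after MOV r0, #0: r0=0
after LDR r3, [r0]: r3=M[0]=18
after ADD r1, r1, r3: r1=5+18=23
after LDR r3, [r0]: r3=M[0]=18
after OR r1, r1, r3: r1=23|18=23
after ADD r0, r0, #4: r0=0+4=4
after SUB r2, r2, #1: r2=6-1=5
CMP r2, #1  (cmp 5,1)
BGT L1: taken
after LDR r3, [r0]: r3=M[4]=23
after ADD r1, r1, r3: r1=23+23=46
after LDR r3, [r0]: r3=M[4]=23
after OR r1, r1, r3: r1=46|23=63
after ADD r0, r0, #4: r0=4+4=8
after SUB r2, r2, #1: r2=5-1=4
CMP r2, #1  (cmp 4,1)
BGT L1: taken
after LDR r3, [r0]: r3=M[8]=-1
after ADD r1, r1, r3: r1=63+(-1)=62
after LDR r3, [r0]: r3=M[8]=-1
after OR r1, r1, r3: r1=62|(-1)=-1
after ADD r0, r0, #4: r0=8+4=12
after SUB r2, r2, #1: r2=4-1=3
CMP r2, #1  (cmp 3,1)
BGT L1: taken
after LDR r3, [r0]: r3=M[12]=-3
after ADD r1, r1, r3: r1=(-1)+(-3)=-4
after LDR r3, [r0]: r3=M[12]=-3
after OR r1, r1, r3: r1=(-4)|(-3)=-3
after ADD r0, r0, #4: r0=12+4=16
after SUB r2, r2, #1: r2=3-1=2
CMP r2, #1  (cmp 2,1)
BGT L1: taken
after LDR r3, [r0]: r3=M[16]=14
after ADD r1, r1, r3: r1=(-3)+14=11
after LDR r3, [r0]: r3=M[16]=14
after OR r1, r1, r3: r1=11|14=15
after ADD r0, r0, #4: r0=16+4=20
after SUB r2, r2, #1: r2=2-1=1
CMP r2, #1  (cmp 1,1)
BGT L1: not taken
after SUB r3, r3, r1: r3=14-15=-1
STR r1, [0] → M[0]=15
halt.
Total executed instructions: 47.

47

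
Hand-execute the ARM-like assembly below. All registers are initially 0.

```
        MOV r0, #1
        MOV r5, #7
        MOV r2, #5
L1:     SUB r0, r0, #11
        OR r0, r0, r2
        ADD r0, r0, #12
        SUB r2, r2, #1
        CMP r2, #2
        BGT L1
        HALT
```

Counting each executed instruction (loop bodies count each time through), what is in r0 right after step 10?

MOV r0, #1 → r0=1
MOV r5, #7 → r5=7
MOV r2, #5 → r2=5
SUB r0, r0, #11 → r0=1-11=-10
OR r0, r0, r2 → r0=(-10)|5=-9
ADD r0, r0, #12 → r0=(-9)+12=3
SUB r2, r2, #1 → r2=5-1=4
CMP r2, #2  (cmp 4,2)
BGT L1: taken
SUB r0, r0, #11 → r0=3-11=-8
After step 10: r0 = -8.

-8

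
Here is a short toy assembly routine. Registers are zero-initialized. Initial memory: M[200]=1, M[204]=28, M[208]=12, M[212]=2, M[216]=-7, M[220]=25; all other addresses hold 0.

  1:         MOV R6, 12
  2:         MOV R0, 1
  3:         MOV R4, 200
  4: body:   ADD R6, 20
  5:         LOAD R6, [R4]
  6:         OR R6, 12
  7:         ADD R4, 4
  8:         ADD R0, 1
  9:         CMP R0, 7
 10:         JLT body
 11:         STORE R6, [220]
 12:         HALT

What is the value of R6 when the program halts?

MOV R6, 12 → R6=12
MOV R0, 1 → R0=1
MOV R4, 200 → R4=200
ADD R6, 20 → R6=12+20=32
LOAD R6, [R4] → R6=M[200]=1
OR R6, 12 → R6=1|12=13
ADD R4, 4 → R4=200+4=204
ADD R0, 1 → R0=1+1=2
CMP R0, 7  (cmp 2,7)
JLT body: taken
ADD R6, 20 → R6=13+20=33
LOAD R6, [R4] → R6=M[204]=28
OR R6, 12 → R6=28|12=28
ADD R4, 4 → R4=204+4=208
ADD R0, 1 → R0=2+1=3
CMP R0, 7  (cmp 3,7)
JLT body: taken
ADD R6, 20 → R6=28+20=48
LOAD R6, [R4] → R6=M[208]=12
OR R6, 12 → R6=12|12=12
ADD R4, 4 → R4=208+4=212
ADD R0, 1 → R0=3+1=4
CMP R0, 7  (cmp 4,7)
JLT body: taken
ADD R6, 20 → R6=12+20=32
LOAD R6, [R4] → R6=M[212]=2
OR R6, 12 → R6=2|12=14
ADD R4, 4 → R4=212+4=216
ADD R0, 1 → R0=4+1=5
CMP R0, 7  (cmp 5,7)
JLT body: taken
ADD R6, 20 → R6=14+20=34
LOAD R6, [R4] → R6=M[216]=-7
OR R6, 12 → R6=(-7)|12=-3
ADD R4, 4 → R4=216+4=220
ADD R0, 1 → R0=5+1=6
CMP R0, 7  (cmp 6,7)
JLT body: taken
ADD R6, 20 → R6=(-3)+20=17
LOAD R6, [R4] → R6=M[220]=25
OR R6, 12 → R6=25|12=29
ADD R4, 4 → R4=220+4=224
ADD R0, 1 → R0=6+1=7
CMP R0, 7  (cmp 7,7)
JLT body: not taken
STORE R6, [220] → M[220]=29
halt.

29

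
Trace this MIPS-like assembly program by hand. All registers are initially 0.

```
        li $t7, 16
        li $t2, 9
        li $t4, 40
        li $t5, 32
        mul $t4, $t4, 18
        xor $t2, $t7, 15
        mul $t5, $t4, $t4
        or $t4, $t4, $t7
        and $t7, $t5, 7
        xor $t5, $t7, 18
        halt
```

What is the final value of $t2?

31

after li $t7, 16: $t7=16
after li $t2, 9: $t2=9
after li $t4, 40: $t4=40
after li $t5, 32: $t5=32
after mul $t4, $t4, 18: $t4=40*18=720
after xor $t2, $t7, 15: $t2=16^15=31
after mul $t5, $t4, $t4: $t5=720*720=518400
after or $t4, $t4, $t7: $t4=720|16=720
after and $t7, $t5, 7: $t7=518400&7=0
after xor $t5, $t7, 18: $t5=0^18=18
halt.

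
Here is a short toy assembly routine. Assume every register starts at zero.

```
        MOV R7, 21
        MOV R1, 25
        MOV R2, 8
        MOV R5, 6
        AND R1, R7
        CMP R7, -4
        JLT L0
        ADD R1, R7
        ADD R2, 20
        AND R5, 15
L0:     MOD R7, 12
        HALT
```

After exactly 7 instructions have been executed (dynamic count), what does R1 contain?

17

R7=21
R1=25
R2=8
R5=6
R1=25&21=17
CMP R7, -4  (cmp 21,-4)
JLT L0: not taken
After step 7: R1 = 17.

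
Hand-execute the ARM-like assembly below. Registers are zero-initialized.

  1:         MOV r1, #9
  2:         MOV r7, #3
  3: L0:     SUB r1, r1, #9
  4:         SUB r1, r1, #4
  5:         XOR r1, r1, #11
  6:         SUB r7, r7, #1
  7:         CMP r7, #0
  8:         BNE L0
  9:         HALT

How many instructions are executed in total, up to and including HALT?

21

MOV r1, #9 → r1=9
MOV r7, #3 → r7=3
SUB r1, r1, #9 → r1=9-9=0
SUB r1, r1, #4 → r1=0-4=-4
XOR r1, r1, #11 → r1=(-4)^11=-9
SUB r7, r7, #1 → r7=3-1=2
CMP r7, #0  (cmp 2,0)
BNE L0: taken
SUB r1, r1, #9 → r1=(-9)-9=-18
SUB r1, r1, #4 → r1=(-18)-4=-22
XOR r1, r1, #11 → r1=(-22)^11=-31
SUB r7, r7, #1 → r7=2-1=1
CMP r7, #0  (cmp 1,0)
BNE L0: taken
SUB r1, r1, #9 → r1=(-31)-9=-40
SUB r1, r1, #4 → r1=(-40)-4=-44
XOR r1, r1, #11 → r1=(-44)^11=-33
SUB r7, r7, #1 → r7=1-1=0
CMP r7, #0  (cmp 0,0)
BNE L0: not taken
halt.
Total executed instructions: 21.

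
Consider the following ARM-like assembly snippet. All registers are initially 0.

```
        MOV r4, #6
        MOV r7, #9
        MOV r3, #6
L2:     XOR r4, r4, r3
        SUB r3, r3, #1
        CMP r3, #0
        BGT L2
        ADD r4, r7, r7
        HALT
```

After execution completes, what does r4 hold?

after MOV r4, #6: r4=6
after MOV r7, #9: r7=9
after MOV r3, #6: r3=6
after XOR r4, r4, r3: r4=6^6=0
after SUB r3, r3, #1: r3=6-1=5
CMP r3, #0  (cmp 5,0)
BGT L2: taken
after XOR r4, r4, r3: r4=0^5=5
after SUB r3, r3, #1: r3=5-1=4
CMP r3, #0  (cmp 4,0)
BGT L2: taken
after XOR r4, r4, r3: r4=5^4=1
after SUB r3, r3, #1: r3=4-1=3
CMP r3, #0  (cmp 3,0)
BGT L2: taken
after XOR r4, r4, r3: r4=1^3=2
after SUB r3, r3, #1: r3=3-1=2
CMP r3, #0  (cmp 2,0)
BGT L2: taken
after XOR r4, r4, r3: r4=2^2=0
after SUB r3, r3, #1: r3=2-1=1
CMP r3, #0  (cmp 1,0)
BGT L2: taken
after XOR r4, r4, r3: r4=0^1=1
after SUB r3, r3, #1: r3=1-1=0
CMP r3, #0  (cmp 0,0)
BGT L2: not taken
after ADD r4, r7, r7: r4=9+9=18
halt.

18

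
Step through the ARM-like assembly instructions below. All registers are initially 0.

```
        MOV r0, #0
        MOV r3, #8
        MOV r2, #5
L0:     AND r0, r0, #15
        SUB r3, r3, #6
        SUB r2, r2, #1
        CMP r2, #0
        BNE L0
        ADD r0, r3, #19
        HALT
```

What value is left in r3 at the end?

-22

r0=0
r3=8
r2=5
r0=0&15=0
r3=8-6=2
r2=5-1=4
CMP r2, #0  (cmp 4,0)
BNE L0: taken
r0=0&15=0
r3=2-6=-4
r2=4-1=3
CMP r2, #0  (cmp 3,0)
BNE L0: taken
r0=0&15=0
r3=(-4)-6=-10
r2=3-1=2
CMP r2, #0  (cmp 2,0)
BNE L0: taken
r0=0&15=0
r3=(-10)-6=-16
r2=2-1=1
CMP r2, #0  (cmp 1,0)
BNE L0: taken
r0=0&15=0
r3=(-16)-6=-22
r2=1-1=0
CMP r2, #0  (cmp 0,0)
BNE L0: not taken
r0=(-22)+19=-3
halt.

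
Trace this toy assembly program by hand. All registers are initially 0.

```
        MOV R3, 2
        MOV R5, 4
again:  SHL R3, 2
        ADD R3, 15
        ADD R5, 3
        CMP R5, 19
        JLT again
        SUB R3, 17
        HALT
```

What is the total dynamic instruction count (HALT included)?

29

R3=2
R5=4
R3=2<<2=8
R3=8+15=23
R5=4+3=7
CMP R5, 19  (cmp 7,19)
JLT again: taken
R3=23<<2=92
R3=92+15=107
R5=7+3=10
CMP R5, 19  (cmp 10,19)
JLT again: taken
R3=107<<2=428
R3=428+15=443
R5=10+3=13
CMP R5, 19  (cmp 13,19)
JLT again: taken
R3=443<<2=1772
R3=1772+15=1787
R5=13+3=16
CMP R5, 19  (cmp 16,19)
JLT again: taken
R3=1787<<2=7148
R3=7148+15=7163
R5=16+3=19
CMP R5, 19  (cmp 19,19)
JLT again: not taken
R3=7163-17=7146
halt.
Total executed instructions: 29.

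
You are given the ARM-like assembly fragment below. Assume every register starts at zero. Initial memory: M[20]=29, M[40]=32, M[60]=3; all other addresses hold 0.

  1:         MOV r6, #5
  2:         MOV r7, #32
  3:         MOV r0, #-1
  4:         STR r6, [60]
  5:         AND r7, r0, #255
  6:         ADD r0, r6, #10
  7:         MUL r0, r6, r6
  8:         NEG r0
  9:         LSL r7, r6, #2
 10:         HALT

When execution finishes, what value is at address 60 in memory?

5

after MOV r6, #5: r6=5
after MOV r7, #32: r7=32
after MOV r0, #-1: r0=-1
STR r6, [60] → M[60]=5
after AND r7, r0, #255: r7=(-1)&255=255
after ADD r0, r6, #10: r0=5+10=15
after MUL r0, r6, r6: r0=5*5=25
after NEG r0: r0=-(25)=-25
after LSL r7, r6, #2: r7=5<<2=20
halt.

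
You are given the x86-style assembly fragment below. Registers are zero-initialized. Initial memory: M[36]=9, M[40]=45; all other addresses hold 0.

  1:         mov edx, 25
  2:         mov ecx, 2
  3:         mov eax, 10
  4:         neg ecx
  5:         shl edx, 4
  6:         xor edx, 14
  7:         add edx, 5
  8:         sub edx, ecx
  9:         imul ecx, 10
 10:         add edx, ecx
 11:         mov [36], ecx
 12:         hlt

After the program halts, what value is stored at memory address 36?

edx=25
ecx=2
eax=10
ecx=-(2)=-2
edx=25<<4=400
edx=400^14=414
edx=414+5=419
edx=419-(-2)=421
ecx=(-2)*10=-20
edx=421+(-20)=401
mov [36], ecx → M[36]=-20
halt.

-20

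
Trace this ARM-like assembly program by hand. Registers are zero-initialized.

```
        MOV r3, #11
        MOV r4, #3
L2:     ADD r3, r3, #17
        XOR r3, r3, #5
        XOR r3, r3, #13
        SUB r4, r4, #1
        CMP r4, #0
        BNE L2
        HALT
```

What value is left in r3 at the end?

after MOV r3, #11: r3=11
after MOV r4, #3: r4=3
after ADD r3, r3, #17: r3=11+17=28
after XOR r3, r3, #5: r3=28^5=25
after XOR r3, r3, #13: r3=25^13=20
after SUB r4, r4, #1: r4=3-1=2
CMP r4, #0  (cmp 2,0)
BNE L2: taken
after ADD r3, r3, #17: r3=20+17=37
after XOR r3, r3, #5: r3=37^5=32
after XOR r3, r3, #13: r3=32^13=45
after SUB r4, r4, #1: r4=2-1=1
CMP r4, #0  (cmp 1,0)
BNE L2: taken
after ADD r3, r3, #17: r3=45+17=62
after XOR r3, r3, #5: r3=62^5=59
after XOR r3, r3, #13: r3=59^13=54
after SUB r4, r4, #1: r4=1-1=0
CMP r4, #0  (cmp 0,0)
BNE L2: not taken
halt.

54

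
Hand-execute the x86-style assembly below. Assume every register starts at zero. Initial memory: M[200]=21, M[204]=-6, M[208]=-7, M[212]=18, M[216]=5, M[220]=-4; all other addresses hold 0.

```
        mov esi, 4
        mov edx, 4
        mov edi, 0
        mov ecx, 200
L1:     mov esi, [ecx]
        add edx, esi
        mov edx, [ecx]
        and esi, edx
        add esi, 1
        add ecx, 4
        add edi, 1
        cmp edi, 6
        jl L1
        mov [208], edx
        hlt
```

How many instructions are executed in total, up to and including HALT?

mov esi, 4 → esi=4
mov edx, 4 → edx=4
mov edi, 0 → edi=0
mov ecx, 200 → ecx=200
mov esi, [ecx] → esi=M[200]=21
add edx, esi → edx=4+21=25
mov edx, [ecx] → edx=M[200]=21
and esi, edx → esi=21&21=21
add esi, 1 → esi=21+1=22
add ecx, 4 → ecx=200+4=204
add edi, 1 → edi=0+1=1
cmp edi, 6  (cmp 1,6)
jl L1: taken
mov esi, [ecx] → esi=M[204]=-6
add edx, esi → edx=21+(-6)=15
mov edx, [ecx] → edx=M[204]=-6
and esi, edx → esi=(-6)&(-6)=-6
add esi, 1 → esi=(-6)+1=-5
add ecx, 4 → ecx=204+4=208
add edi, 1 → edi=1+1=2
cmp edi, 6  (cmp 2,6)
jl L1: taken
mov esi, [ecx] → esi=M[208]=-7
add edx, esi → edx=(-6)+(-7)=-13
mov edx, [ecx] → edx=M[208]=-7
and esi, edx → esi=(-7)&(-7)=-7
add esi, 1 → esi=(-7)+1=-6
add ecx, 4 → ecx=208+4=212
add edi, 1 → edi=2+1=3
cmp edi, 6  (cmp 3,6)
jl L1: taken
mov esi, [ecx] → esi=M[212]=18
add edx, esi → edx=(-7)+18=11
mov edx, [ecx] → edx=M[212]=18
and esi, edx → esi=18&18=18
add esi, 1 → esi=18+1=19
add ecx, 4 → ecx=212+4=216
add edi, 1 → edi=3+1=4
cmp edi, 6  (cmp 4,6)
jl L1: taken
mov esi, [ecx] → esi=M[216]=5
add edx, esi → edx=18+5=23
mov edx, [ecx] → edx=M[216]=5
and esi, edx → esi=5&5=5
add esi, 1 → esi=5+1=6
add ecx, 4 → ecx=216+4=220
add edi, 1 → edi=4+1=5
cmp edi, 6  (cmp 5,6)
jl L1: taken
mov esi, [ecx] → esi=M[220]=-4
add edx, esi → edx=5+(-4)=1
mov edx, [ecx] → edx=M[220]=-4
and esi, edx → esi=(-4)&(-4)=-4
add esi, 1 → esi=(-4)+1=-3
add ecx, 4 → ecx=220+4=224
add edi, 1 → edi=5+1=6
cmp edi, 6  (cmp 6,6)
jl L1: not taken
mov [208], edx → M[208]=-4
halt.
Total executed instructions: 60.

60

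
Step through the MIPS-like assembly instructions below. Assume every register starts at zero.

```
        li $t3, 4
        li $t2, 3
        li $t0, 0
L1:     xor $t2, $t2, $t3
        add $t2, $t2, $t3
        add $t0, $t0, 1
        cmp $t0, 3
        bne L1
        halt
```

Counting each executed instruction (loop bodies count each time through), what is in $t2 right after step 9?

li $t3, 4 → $t3=4
li $t2, 3 → $t2=3
li $t0, 0 → $t0=0
xor $t2, $t2, $t3 → $t2=3^4=7
add $t2, $t2, $t3 → $t2=7+4=11
add $t0, $t0, 1 → $t0=0+1=1
cmp $t0, 3  (cmp 1,3)
bne L1: taken
xor $t2, $t2, $t3 → $t2=11^4=15
After step 9: $t2 = 15.

15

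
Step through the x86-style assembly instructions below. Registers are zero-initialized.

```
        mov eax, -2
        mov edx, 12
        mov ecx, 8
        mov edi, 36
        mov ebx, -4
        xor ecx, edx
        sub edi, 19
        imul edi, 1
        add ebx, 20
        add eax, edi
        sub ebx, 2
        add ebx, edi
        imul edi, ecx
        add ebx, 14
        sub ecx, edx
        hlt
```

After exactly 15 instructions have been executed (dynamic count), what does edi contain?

mov eax, -2 → eax=-2
mov edx, 12 → edx=12
mov ecx, 8 → ecx=8
mov edi, 36 → edi=36
mov ebx, -4 → ebx=-4
xor ecx, edx → ecx=8^12=4
sub edi, 19 → edi=36-19=17
imul edi, 1 → edi=17*1=17
add ebx, 20 → ebx=(-4)+20=16
add eax, edi → eax=(-2)+17=15
sub ebx, 2 → ebx=16-2=14
add ebx, edi → ebx=14+17=31
imul edi, ecx → edi=17*4=68
add ebx, 14 → ebx=31+14=45
sub ecx, edx → ecx=4-12=-8
After step 15: edi = 68.

68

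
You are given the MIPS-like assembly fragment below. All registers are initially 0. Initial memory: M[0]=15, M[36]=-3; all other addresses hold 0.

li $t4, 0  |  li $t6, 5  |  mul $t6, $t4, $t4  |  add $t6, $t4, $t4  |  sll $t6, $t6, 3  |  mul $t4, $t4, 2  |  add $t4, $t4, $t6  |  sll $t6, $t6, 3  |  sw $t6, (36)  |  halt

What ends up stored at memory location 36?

after li $t4, 0: $t4=0
after li $t6, 5: $t6=5
after mul $t6, $t4, $t4: $t6=0*0=0
after add $t6, $t4, $t4: $t6=0+0=0
after sll $t6, $t6, 3: $t6=0<<3=0
after mul $t4, $t4, 2: $t4=0*2=0
after add $t4, $t4, $t6: $t4=0+0=0
after sll $t6, $t6, 3: $t6=0<<3=0
sw $t6, (36) → M[36]=0
halt.

0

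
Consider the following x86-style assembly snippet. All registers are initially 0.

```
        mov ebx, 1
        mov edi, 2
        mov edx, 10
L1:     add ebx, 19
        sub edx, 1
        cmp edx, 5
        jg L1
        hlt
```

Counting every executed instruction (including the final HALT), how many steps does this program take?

24

mov ebx, 1 → ebx=1
mov edi, 2 → edi=2
mov edx, 10 → edx=10
add ebx, 19 → ebx=1+19=20
sub edx, 1 → edx=10-1=9
cmp edx, 5  (cmp 9,5)
jg L1: taken
add ebx, 19 → ebx=20+19=39
sub edx, 1 → edx=9-1=8
cmp edx, 5  (cmp 8,5)
jg L1: taken
add ebx, 19 → ebx=39+19=58
sub edx, 1 → edx=8-1=7
cmp edx, 5  (cmp 7,5)
jg L1: taken
add ebx, 19 → ebx=58+19=77
sub edx, 1 → edx=7-1=6
cmp edx, 5  (cmp 6,5)
jg L1: taken
add ebx, 19 → ebx=77+19=96
sub edx, 1 → edx=6-1=5
cmp edx, 5  (cmp 5,5)
jg L1: not taken
halt.
Total executed instructions: 24.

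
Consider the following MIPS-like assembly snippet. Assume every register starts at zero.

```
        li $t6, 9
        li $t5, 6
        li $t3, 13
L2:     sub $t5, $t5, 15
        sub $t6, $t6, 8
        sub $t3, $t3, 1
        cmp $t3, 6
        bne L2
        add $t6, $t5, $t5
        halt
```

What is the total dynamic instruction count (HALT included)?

$t6=9
$t5=6
$t3=13
$t5=6-15=-9
$t6=9-8=1
$t3=13-1=12
cmp $t3, 6  (cmp 12,6)
bne L2: taken
$t5=(-9)-15=-24
$t6=1-8=-7
$t3=12-1=11
cmp $t3, 6  (cmp 11,6)
bne L2: taken
$t5=(-24)-15=-39
$t6=(-7)-8=-15
$t3=11-1=10
cmp $t3, 6  (cmp 10,6)
bne L2: taken
$t5=(-39)-15=-54
$t6=(-15)-8=-23
$t3=10-1=9
cmp $t3, 6  (cmp 9,6)
bne L2: taken
$t5=(-54)-15=-69
$t6=(-23)-8=-31
$t3=9-1=8
cmp $t3, 6  (cmp 8,6)
bne L2: taken
$t5=(-69)-15=-84
$t6=(-31)-8=-39
$t3=8-1=7
cmp $t3, 6  (cmp 7,6)
bne L2: taken
$t5=(-84)-15=-99
$t6=(-39)-8=-47
$t3=7-1=6
cmp $t3, 6  (cmp 6,6)
bne L2: not taken
$t6=(-99)+(-99)=-198
halt.
Total executed instructions: 40.

40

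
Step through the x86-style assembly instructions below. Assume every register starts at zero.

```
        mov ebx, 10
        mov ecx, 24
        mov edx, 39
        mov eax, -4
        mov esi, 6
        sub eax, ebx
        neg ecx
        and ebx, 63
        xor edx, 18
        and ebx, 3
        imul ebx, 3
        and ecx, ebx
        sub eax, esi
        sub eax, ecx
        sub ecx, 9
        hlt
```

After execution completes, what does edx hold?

53

ebx=10
ecx=24
edx=39
eax=-4
esi=6
eax=(-4)-10=-14
ecx=-(24)=-24
ebx=10&63=10
edx=39^18=53
ebx=10&3=2
ebx=2*3=6
ecx=(-24)&6=0
eax=(-14)-6=-20
eax=(-20)-0=-20
ecx=0-9=-9
halt.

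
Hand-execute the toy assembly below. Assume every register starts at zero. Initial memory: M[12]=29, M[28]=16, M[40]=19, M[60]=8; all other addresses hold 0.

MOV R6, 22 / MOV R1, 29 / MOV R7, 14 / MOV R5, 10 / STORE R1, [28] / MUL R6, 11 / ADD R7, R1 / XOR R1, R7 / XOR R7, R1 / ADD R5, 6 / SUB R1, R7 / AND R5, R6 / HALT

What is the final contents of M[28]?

MOV R6, 22 → R6=22
MOV R1, 29 → R1=29
MOV R7, 14 → R7=14
MOV R5, 10 → R5=10
STORE R1, [28] → M[28]=29
MUL R6, 11 → R6=22*11=242
ADD R7, R1 → R7=14+29=43
XOR R1, R7 → R1=29^43=54
XOR R7, R1 → R7=43^54=29
ADD R5, 6 → R5=10+6=16
SUB R1, R7 → R1=54-29=25
AND R5, R6 → R5=16&242=16
halt.

29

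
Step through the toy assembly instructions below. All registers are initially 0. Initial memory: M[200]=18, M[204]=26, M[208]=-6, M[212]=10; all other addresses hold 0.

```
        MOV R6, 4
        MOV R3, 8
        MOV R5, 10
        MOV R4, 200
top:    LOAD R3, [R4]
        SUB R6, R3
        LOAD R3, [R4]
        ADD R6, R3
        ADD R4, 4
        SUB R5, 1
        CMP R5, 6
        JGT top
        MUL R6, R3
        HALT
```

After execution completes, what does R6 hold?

40

MOV R6, 4 → R6=4
MOV R3, 8 → R3=8
MOV R5, 10 → R5=10
MOV R4, 200 → R4=200
LOAD R3, [R4] → R3=M[200]=18
SUB R6, R3 → R6=4-18=-14
LOAD R3, [R4] → R3=M[200]=18
ADD R6, R3 → R6=(-14)+18=4
ADD R4, 4 → R4=200+4=204
SUB R5, 1 → R5=10-1=9
CMP R5, 6  (cmp 9,6)
JGT top: taken
LOAD R3, [R4] → R3=M[204]=26
SUB R6, R3 → R6=4-26=-22
LOAD R3, [R4] → R3=M[204]=26
ADD R6, R3 → R6=(-22)+26=4
ADD R4, 4 → R4=204+4=208
SUB R5, 1 → R5=9-1=8
CMP R5, 6  (cmp 8,6)
JGT top: taken
LOAD R3, [R4] → R3=M[208]=-6
SUB R6, R3 → R6=4-(-6)=10
LOAD R3, [R4] → R3=M[208]=-6
ADD R6, R3 → R6=10+(-6)=4
ADD R4, 4 → R4=208+4=212
SUB R5, 1 → R5=8-1=7
CMP R5, 6  (cmp 7,6)
JGT top: taken
LOAD R3, [R4] → R3=M[212]=10
SUB R6, R3 → R6=4-10=-6
LOAD R3, [R4] → R3=M[212]=10
ADD R6, R3 → R6=(-6)+10=4
ADD R4, 4 → R4=212+4=216
SUB R5, 1 → R5=7-1=6
CMP R5, 6  (cmp 6,6)
JGT top: not taken
MUL R6, R3 → R6=4*10=40
halt.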